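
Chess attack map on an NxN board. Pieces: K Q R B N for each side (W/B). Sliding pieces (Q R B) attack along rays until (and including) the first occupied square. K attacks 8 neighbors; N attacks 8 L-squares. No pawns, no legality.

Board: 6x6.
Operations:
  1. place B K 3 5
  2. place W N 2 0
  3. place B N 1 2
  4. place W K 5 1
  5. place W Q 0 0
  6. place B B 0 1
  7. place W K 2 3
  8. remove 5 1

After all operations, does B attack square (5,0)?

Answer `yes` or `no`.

Op 1: place BK@(3,5)
Op 2: place WN@(2,0)
Op 3: place BN@(1,2)
Op 4: place WK@(5,1)
Op 5: place WQ@(0,0)
Op 6: place BB@(0,1)
Op 7: place WK@(2,3)
Op 8: remove (5,1)
Per-piece attacks for B:
  BB@(0,1): attacks (1,2) (1,0) [ray(1,1) blocked at (1,2)]
  BN@(1,2): attacks (2,4) (3,3) (0,4) (2,0) (3,1) (0,0)
  BK@(3,5): attacks (3,4) (4,5) (2,5) (4,4) (2,4)
B attacks (5,0): no

Answer: no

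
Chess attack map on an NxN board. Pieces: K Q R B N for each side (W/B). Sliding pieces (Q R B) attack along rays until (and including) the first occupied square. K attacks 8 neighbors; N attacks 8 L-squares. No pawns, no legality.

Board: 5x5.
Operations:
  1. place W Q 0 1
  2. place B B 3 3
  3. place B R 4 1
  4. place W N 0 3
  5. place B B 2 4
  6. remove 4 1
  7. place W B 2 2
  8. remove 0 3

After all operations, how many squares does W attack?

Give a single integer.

Op 1: place WQ@(0,1)
Op 2: place BB@(3,3)
Op 3: place BR@(4,1)
Op 4: place WN@(0,3)
Op 5: place BB@(2,4)
Op 6: remove (4,1)
Op 7: place WB@(2,2)
Op 8: remove (0,3)
Per-piece attacks for W:
  WQ@(0,1): attacks (0,2) (0,3) (0,4) (0,0) (1,1) (2,1) (3,1) (4,1) (1,2) (2,3) (3,4) (1,0)
  WB@(2,2): attacks (3,3) (3,1) (4,0) (1,3) (0,4) (1,1) (0,0) [ray(1,1) blocked at (3,3)]
Union (15 distinct): (0,0) (0,2) (0,3) (0,4) (1,0) (1,1) (1,2) (1,3) (2,1) (2,3) (3,1) (3,3) (3,4) (4,0) (4,1)

Answer: 15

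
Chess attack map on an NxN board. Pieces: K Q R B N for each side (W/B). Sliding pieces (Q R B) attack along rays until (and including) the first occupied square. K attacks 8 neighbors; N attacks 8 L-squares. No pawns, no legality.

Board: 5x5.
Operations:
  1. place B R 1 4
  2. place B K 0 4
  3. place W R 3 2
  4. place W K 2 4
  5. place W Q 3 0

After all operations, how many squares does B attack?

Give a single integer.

Answer: 8

Derivation:
Op 1: place BR@(1,4)
Op 2: place BK@(0,4)
Op 3: place WR@(3,2)
Op 4: place WK@(2,4)
Op 5: place WQ@(3,0)
Per-piece attacks for B:
  BK@(0,4): attacks (0,3) (1,4) (1,3)
  BR@(1,4): attacks (1,3) (1,2) (1,1) (1,0) (2,4) (0,4) [ray(1,0) blocked at (2,4); ray(-1,0) blocked at (0,4)]
Union (8 distinct): (0,3) (0,4) (1,0) (1,1) (1,2) (1,3) (1,4) (2,4)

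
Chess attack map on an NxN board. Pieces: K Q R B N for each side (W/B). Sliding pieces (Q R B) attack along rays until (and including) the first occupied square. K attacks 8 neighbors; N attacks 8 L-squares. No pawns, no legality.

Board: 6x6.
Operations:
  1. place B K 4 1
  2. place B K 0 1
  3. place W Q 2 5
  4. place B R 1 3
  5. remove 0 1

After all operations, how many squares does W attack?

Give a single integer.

Op 1: place BK@(4,1)
Op 2: place BK@(0,1)
Op 3: place WQ@(2,5)
Op 4: place BR@(1,3)
Op 5: remove (0,1)
Per-piece attacks for W:
  WQ@(2,5): attacks (2,4) (2,3) (2,2) (2,1) (2,0) (3,5) (4,5) (5,5) (1,5) (0,5) (3,4) (4,3) (5,2) (1,4) (0,3)
Union (15 distinct): (0,3) (0,5) (1,4) (1,5) (2,0) (2,1) (2,2) (2,3) (2,4) (3,4) (3,5) (4,3) (4,5) (5,2) (5,5)

Answer: 15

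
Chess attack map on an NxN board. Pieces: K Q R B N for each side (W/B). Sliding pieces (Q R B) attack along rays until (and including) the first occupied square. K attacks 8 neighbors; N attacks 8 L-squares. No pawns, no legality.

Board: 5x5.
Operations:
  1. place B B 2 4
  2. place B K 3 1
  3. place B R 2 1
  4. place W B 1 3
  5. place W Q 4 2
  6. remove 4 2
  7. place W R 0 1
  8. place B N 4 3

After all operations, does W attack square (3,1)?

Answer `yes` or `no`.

Op 1: place BB@(2,4)
Op 2: place BK@(3,1)
Op 3: place BR@(2,1)
Op 4: place WB@(1,3)
Op 5: place WQ@(4,2)
Op 6: remove (4,2)
Op 7: place WR@(0,1)
Op 8: place BN@(4,3)
Per-piece attacks for W:
  WR@(0,1): attacks (0,2) (0,3) (0,4) (0,0) (1,1) (2,1) [ray(1,0) blocked at (2,1)]
  WB@(1,3): attacks (2,4) (2,2) (3,1) (0,4) (0,2) [ray(1,1) blocked at (2,4); ray(1,-1) blocked at (3,1)]
W attacks (3,1): yes

Answer: yes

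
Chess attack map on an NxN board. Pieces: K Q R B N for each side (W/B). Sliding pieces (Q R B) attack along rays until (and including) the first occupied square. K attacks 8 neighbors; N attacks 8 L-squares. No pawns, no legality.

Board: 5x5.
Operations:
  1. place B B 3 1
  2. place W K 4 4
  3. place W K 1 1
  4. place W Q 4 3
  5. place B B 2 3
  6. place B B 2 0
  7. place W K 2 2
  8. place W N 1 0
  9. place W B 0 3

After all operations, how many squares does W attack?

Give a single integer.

Op 1: place BB@(3,1)
Op 2: place WK@(4,4)
Op 3: place WK@(1,1)
Op 4: place WQ@(4,3)
Op 5: place BB@(2,3)
Op 6: place BB@(2,0)
Op 7: place WK@(2,2)
Op 8: place WN@(1,0)
Op 9: place WB@(0,3)
Per-piece attacks for W:
  WB@(0,3): attacks (1,4) (1,2) (2,1) (3,0)
  WN@(1,0): attacks (2,2) (3,1) (0,2)
  WK@(1,1): attacks (1,2) (1,0) (2,1) (0,1) (2,2) (2,0) (0,2) (0,0)
  WK@(2,2): attacks (2,3) (2,1) (3,2) (1,2) (3,3) (3,1) (1,3) (1,1)
  WQ@(4,3): attacks (4,4) (4,2) (4,1) (4,0) (3,3) (2,3) (3,4) (3,2) (2,1) (1,0) [ray(0,1) blocked at (4,4); ray(-1,0) blocked at (2,3); ray(-1,-1) blocked at (1,0)]
  WK@(4,4): attacks (4,3) (3,4) (3,3)
Union (22 distinct): (0,0) (0,1) (0,2) (1,0) (1,1) (1,2) (1,3) (1,4) (2,0) (2,1) (2,2) (2,3) (3,0) (3,1) (3,2) (3,3) (3,4) (4,0) (4,1) (4,2) (4,3) (4,4)

Answer: 22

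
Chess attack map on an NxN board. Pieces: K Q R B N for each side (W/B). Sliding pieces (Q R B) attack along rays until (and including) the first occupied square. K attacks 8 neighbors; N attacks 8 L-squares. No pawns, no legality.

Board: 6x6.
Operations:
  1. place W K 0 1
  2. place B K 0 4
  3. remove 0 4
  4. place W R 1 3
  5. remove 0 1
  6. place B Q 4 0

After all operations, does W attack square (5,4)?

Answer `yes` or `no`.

Answer: no

Derivation:
Op 1: place WK@(0,1)
Op 2: place BK@(0,4)
Op 3: remove (0,4)
Op 4: place WR@(1,3)
Op 5: remove (0,1)
Op 6: place BQ@(4,0)
Per-piece attacks for W:
  WR@(1,3): attacks (1,4) (1,5) (1,2) (1,1) (1,0) (2,3) (3,3) (4,3) (5,3) (0,3)
W attacks (5,4): no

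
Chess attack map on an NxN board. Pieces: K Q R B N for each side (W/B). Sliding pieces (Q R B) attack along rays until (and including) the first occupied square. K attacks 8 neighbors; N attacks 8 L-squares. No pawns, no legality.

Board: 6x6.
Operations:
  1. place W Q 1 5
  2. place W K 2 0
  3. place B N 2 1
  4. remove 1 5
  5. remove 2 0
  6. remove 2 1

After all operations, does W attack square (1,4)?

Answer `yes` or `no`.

Op 1: place WQ@(1,5)
Op 2: place WK@(2,0)
Op 3: place BN@(2,1)
Op 4: remove (1,5)
Op 5: remove (2,0)
Op 6: remove (2,1)
Per-piece attacks for W:
W attacks (1,4): no

Answer: no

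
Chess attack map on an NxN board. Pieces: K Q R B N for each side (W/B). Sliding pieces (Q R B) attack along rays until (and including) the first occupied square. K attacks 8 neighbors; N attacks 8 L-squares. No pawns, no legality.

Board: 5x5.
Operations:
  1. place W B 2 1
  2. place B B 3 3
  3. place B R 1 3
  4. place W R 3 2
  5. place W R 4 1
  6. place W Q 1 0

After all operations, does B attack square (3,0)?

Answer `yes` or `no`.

Op 1: place WB@(2,1)
Op 2: place BB@(3,3)
Op 3: place BR@(1,3)
Op 4: place WR@(3,2)
Op 5: place WR@(4,1)
Op 6: place WQ@(1,0)
Per-piece attacks for B:
  BR@(1,3): attacks (1,4) (1,2) (1,1) (1,0) (2,3) (3,3) (0,3) [ray(0,-1) blocked at (1,0); ray(1,0) blocked at (3,3)]
  BB@(3,3): attacks (4,4) (4,2) (2,4) (2,2) (1,1) (0,0)
B attacks (3,0): no

Answer: no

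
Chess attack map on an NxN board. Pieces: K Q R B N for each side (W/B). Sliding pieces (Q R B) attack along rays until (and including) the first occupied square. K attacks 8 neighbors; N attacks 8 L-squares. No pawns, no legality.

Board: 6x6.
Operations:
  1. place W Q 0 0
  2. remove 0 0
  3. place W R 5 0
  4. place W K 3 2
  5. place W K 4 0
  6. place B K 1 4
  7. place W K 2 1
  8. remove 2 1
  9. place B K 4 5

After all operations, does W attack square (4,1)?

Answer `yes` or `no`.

Answer: yes

Derivation:
Op 1: place WQ@(0,0)
Op 2: remove (0,0)
Op 3: place WR@(5,0)
Op 4: place WK@(3,2)
Op 5: place WK@(4,0)
Op 6: place BK@(1,4)
Op 7: place WK@(2,1)
Op 8: remove (2,1)
Op 9: place BK@(4,5)
Per-piece attacks for W:
  WK@(3,2): attacks (3,3) (3,1) (4,2) (2,2) (4,3) (4,1) (2,3) (2,1)
  WK@(4,0): attacks (4,1) (5,0) (3,0) (5,1) (3,1)
  WR@(5,0): attacks (5,1) (5,2) (5,3) (5,4) (5,5) (4,0) [ray(-1,0) blocked at (4,0)]
W attacks (4,1): yes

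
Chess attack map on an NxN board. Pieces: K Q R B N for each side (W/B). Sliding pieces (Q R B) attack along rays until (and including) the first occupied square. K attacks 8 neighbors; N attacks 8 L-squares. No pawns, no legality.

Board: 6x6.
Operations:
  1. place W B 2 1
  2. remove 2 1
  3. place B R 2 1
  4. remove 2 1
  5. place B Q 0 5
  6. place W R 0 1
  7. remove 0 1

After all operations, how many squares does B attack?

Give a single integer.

Op 1: place WB@(2,1)
Op 2: remove (2,1)
Op 3: place BR@(2,1)
Op 4: remove (2,1)
Op 5: place BQ@(0,5)
Op 6: place WR@(0,1)
Op 7: remove (0,1)
Per-piece attacks for B:
  BQ@(0,5): attacks (0,4) (0,3) (0,2) (0,1) (0,0) (1,5) (2,5) (3,5) (4,5) (5,5) (1,4) (2,3) (3,2) (4,1) (5,0)
Union (15 distinct): (0,0) (0,1) (0,2) (0,3) (0,4) (1,4) (1,5) (2,3) (2,5) (3,2) (3,5) (4,1) (4,5) (5,0) (5,5)

Answer: 15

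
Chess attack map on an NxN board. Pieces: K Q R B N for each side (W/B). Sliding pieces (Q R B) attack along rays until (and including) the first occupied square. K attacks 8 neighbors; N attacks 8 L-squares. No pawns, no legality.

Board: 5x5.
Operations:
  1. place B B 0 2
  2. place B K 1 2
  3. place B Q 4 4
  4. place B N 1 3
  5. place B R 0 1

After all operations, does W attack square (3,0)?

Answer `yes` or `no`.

Op 1: place BB@(0,2)
Op 2: place BK@(1,2)
Op 3: place BQ@(4,4)
Op 4: place BN@(1,3)
Op 5: place BR@(0,1)
Per-piece attacks for W:
W attacks (3,0): no

Answer: no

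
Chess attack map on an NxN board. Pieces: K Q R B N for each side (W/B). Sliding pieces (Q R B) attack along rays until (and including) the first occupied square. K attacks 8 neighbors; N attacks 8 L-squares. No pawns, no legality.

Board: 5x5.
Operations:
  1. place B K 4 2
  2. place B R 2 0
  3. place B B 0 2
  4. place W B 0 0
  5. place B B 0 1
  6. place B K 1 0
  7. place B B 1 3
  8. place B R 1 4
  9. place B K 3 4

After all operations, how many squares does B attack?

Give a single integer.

Answer: 22

Derivation:
Op 1: place BK@(4,2)
Op 2: place BR@(2,0)
Op 3: place BB@(0,2)
Op 4: place WB@(0,0)
Op 5: place BB@(0,1)
Op 6: place BK@(1,0)
Op 7: place BB@(1,3)
Op 8: place BR@(1,4)
Op 9: place BK@(3,4)
Per-piece attacks for B:
  BB@(0,1): attacks (1,2) (2,3) (3,4) (1,0) [ray(1,1) blocked at (3,4); ray(1,-1) blocked at (1,0)]
  BB@(0,2): attacks (1,3) (1,1) (2,0) [ray(1,1) blocked at (1,3); ray(1,-1) blocked at (2,0)]
  BK@(1,0): attacks (1,1) (2,0) (0,0) (2,1) (0,1)
  BB@(1,3): attacks (2,4) (2,2) (3,1) (4,0) (0,4) (0,2) [ray(-1,-1) blocked at (0,2)]
  BR@(1,4): attacks (1,3) (2,4) (3,4) (0,4) [ray(0,-1) blocked at (1,3); ray(1,0) blocked at (3,4)]
  BR@(2,0): attacks (2,1) (2,2) (2,3) (2,4) (3,0) (4,0) (1,0) [ray(-1,0) blocked at (1,0)]
  BK@(3,4): attacks (3,3) (4,4) (2,4) (4,3) (2,3)
  BK@(4,2): attacks (4,3) (4,1) (3,2) (3,3) (3,1)
Union (22 distinct): (0,0) (0,1) (0,2) (0,4) (1,0) (1,1) (1,2) (1,3) (2,0) (2,1) (2,2) (2,3) (2,4) (3,0) (3,1) (3,2) (3,3) (3,4) (4,0) (4,1) (4,3) (4,4)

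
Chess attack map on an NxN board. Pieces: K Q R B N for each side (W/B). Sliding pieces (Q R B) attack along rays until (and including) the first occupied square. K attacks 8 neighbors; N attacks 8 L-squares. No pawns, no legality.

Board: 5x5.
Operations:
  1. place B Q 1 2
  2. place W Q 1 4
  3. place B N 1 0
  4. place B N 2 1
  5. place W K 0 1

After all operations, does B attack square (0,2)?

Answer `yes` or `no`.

Answer: yes

Derivation:
Op 1: place BQ@(1,2)
Op 2: place WQ@(1,4)
Op 3: place BN@(1,0)
Op 4: place BN@(2,1)
Op 5: place WK@(0,1)
Per-piece attacks for B:
  BN@(1,0): attacks (2,2) (3,1) (0,2)
  BQ@(1,2): attacks (1,3) (1,4) (1,1) (1,0) (2,2) (3,2) (4,2) (0,2) (2,3) (3,4) (2,1) (0,3) (0,1) [ray(0,1) blocked at (1,4); ray(0,-1) blocked at (1,0); ray(1,-1) blocked at (2,1); ray(-1,-1) blocked at (0,1)]
  BN@(2,1): attacks (3,3) (4,2) (1,3) (0,2) (4,0) (0,0)
B attacks (0,2): yes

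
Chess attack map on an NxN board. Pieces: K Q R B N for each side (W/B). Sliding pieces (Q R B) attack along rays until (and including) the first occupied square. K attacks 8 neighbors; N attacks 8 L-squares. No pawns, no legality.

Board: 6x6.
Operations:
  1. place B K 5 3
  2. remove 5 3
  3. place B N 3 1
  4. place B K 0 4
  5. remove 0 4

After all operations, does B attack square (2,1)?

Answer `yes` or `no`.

Answer: no

Derivation:
Op 1: place BK@(5,3)
Op 2: remove (5,3)
Op 3: place BN@(3,1)
Op 4: place BK@(0,4)
Op 5: remove (0,4)
Per-piece attacks for B:
  BN@(3,1): attacks (4,3) (5,2) (2,3) (1,2) (5,0) (1,0)
B attacks (2,1): no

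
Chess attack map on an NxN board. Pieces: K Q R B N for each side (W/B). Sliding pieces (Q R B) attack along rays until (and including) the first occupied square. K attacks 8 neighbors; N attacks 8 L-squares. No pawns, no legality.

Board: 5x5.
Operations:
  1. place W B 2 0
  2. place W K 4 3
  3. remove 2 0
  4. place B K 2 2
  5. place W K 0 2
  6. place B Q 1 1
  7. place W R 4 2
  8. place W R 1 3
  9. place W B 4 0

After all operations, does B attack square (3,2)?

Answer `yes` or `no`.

Answer: yes

Derivation:
Op 1: place WB@(2,0)
Op 2: place WK@(4,3)
Op 3: remove (2,0)
Op 4: place BK@(2,2)
Op 5: place WK@(0,2)
Op 6: place BQ@(1,1)
Op 7: place WR@(4,2)
Op 8: place WR@(1,3)
Op 9: place WB@(4,0)
Per-piece attacks for B:
  BQ@(1,1): attacks (1,2) (1,3) (1,0) (2,1) (3,1) (4,1) (0,1) (2,2) (2,0) (0,2) (0,0) [ray(0,1) blocked at (1,3); ray(1,1) blocked at (2,2); ray(-1,1) blocked at (0,2)]
  BK@(2,2): attacks (2,3) (2,1) (3,2) (1,2) (3,3) (3,1) (1,3) (1,1)
B attacks (3,2): yes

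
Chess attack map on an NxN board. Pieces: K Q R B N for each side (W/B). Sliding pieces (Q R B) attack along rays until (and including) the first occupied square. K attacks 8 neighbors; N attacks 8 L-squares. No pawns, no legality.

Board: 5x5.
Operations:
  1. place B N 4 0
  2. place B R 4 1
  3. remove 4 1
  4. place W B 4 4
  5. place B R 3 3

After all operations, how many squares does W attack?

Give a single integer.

Op 1: place BN@(4,0)
Op 2: place BR@(4,1)
Op 3: remove (4,1)
Op 4: place WB@(4,4)
Op 5: place BR@(3,3)
Per-piece attacks for W:
  WB@(4,4): attacks (3,3) [ray(-1,-1) blocked at (3,3)]
Union (1 distinct): (3,3)

Answer: 1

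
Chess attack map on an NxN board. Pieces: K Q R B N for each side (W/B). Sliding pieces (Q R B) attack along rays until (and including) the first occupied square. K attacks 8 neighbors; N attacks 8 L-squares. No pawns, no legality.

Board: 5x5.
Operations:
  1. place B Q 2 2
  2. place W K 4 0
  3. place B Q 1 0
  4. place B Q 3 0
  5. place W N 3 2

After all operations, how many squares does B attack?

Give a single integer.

Op 1: place BQ@(2,2)
Op 2: place WK@(4,0)
Op 3: place BQ@(1,0)
Op 4: place BQ@(3,0)
Op 5: place WN@(3,2)
Per-piece attacks for B:
  BQ@(1,0): attacks (1,1) (1,2) (1,3) (1,4) (2,0) (3,0) (0,0) (2,1) (3,2) (0,1) [ray(1,0) blocked at (3,0); ray(1,1) blocked at (3,2)]
  BQ@(2,2): attacks (2,3) (2,4) (2,1) (2,0) (3,2) (1,2) (0,2) (3,3) (4,4) (3,1) (4,0) (1,3) (0,4) (1,1) (0,0) [ray(1,0) blocked at (3,2); ray(1,-1) blocked at (4,0)]
  BQ@(3,0): attacks (3,1) (3,2) (4,0) (2,0) (1,0) (4,1) (2,1) (1,2) (0,3) [ray(0,1) blocked at (3,2); ray(1,0) blocked at (4,0); ray(-1,0) blocked at (1,0)]
Union (21 distinct): (0,0) (0,1) (0,2) (0,3) (0,4) (1,0) (1,1) (1,2) (1,3) (1,4) (2,0) (2,1) (2,3) (2,4) (3,0) (3,1) (3,2) (3,3) (4,0) (4,1) (4,4)

Answer: 21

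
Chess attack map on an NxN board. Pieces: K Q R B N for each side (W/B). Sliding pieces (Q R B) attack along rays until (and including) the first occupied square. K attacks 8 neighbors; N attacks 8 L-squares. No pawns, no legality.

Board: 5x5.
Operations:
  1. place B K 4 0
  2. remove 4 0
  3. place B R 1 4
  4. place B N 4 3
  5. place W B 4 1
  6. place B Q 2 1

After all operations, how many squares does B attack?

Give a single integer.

Answer: 18

Derivation:
Op 1: place BK@(4,0)
Op 2: remove (4,0)
Op 3: place BR@(1,4)
Op 4: place BN@(4,3)
Op 5: place WB@(4,1)
Op 6: place BQ@(2,1)
Per-piece attacks for B:
  BR@(1,4): attacks (1,3) (1,2) (1,1) (1,0) (2,4) (3,4) (4,4) (0,4)
  BQ@(2,1): attacks (2,2) (2,3) (2,4) (2,0) (3,1) (4,1) (1,1) (0,1) (3,2) (4,3) (3,0) (1,2) (0,3) (1,0) [ray(1,0) blocked at (4,1); ray(1,1) blocked at (4,3)]
  BN@(4,3): attacks (2,4) (3,1) (2,2)
Union (18 distinct): (0,1) (0,3) (0,4) (1,0) (1,1) (1,2) (1,3) (2,0) (2,2) (2,3) (2,4) (3,0) (3,1) (3,2) (3,4) (4,1) (4,3) (4,4)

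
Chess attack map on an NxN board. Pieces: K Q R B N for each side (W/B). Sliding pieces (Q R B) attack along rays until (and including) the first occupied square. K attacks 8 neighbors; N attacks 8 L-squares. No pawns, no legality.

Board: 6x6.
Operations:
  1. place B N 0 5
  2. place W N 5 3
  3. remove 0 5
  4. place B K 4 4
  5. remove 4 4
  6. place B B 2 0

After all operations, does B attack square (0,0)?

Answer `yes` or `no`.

Answer: no

Derivation:
Op 1: place BN@(0,5)
Op 2: place WN@(5,3)
Op 3: remove (0,5)
Op 4: place BK@(4,4)
Op 5: remove (4,4)
Op 6: place BB@(2,0)
Per-piece attacks for B:
  BB@(2,0): attacks (3,1) (4,2) (5,3) (1,1) (0,2) [ray(1,1) blocked at (5,3)]
B attacks (0,0): no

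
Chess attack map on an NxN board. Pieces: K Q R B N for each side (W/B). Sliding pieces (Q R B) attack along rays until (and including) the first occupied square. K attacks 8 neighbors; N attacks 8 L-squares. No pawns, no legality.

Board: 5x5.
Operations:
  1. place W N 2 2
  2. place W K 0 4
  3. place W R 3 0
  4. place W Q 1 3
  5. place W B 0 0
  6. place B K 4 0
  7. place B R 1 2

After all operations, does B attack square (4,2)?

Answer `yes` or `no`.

Op 1: place WN@(2,2)
Op 2: place WK@(0,4)
Op 3: place WR@(3,0)
Op 4: place WQ@(1,3)
Op 5: place WB@(0,0)
Op 6: place BK@(4,0)
Op 7: place BR@(1,2)
Per-piece attacks for B:
  BR@(1,2): attacks (1,3) (1,1) (1,0) (2,2) (0,2) [ray(0,1) blocked at (1,3); ray(1,0) blocked at (2,2)]
  BK@(4,0): attacks (4,1) (3,0) (3,1)
B attacks (4,2): no

Answer: no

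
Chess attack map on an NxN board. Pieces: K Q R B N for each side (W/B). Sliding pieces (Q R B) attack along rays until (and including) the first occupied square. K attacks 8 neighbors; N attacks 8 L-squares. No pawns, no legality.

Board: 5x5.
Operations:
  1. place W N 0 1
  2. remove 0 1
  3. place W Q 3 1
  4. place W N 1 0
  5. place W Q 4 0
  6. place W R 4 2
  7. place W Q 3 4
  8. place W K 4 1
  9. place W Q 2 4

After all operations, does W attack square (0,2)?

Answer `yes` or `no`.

Answer: yes

Derivation:
Op 1: place WN@(0,1)
Op 2: remove (0,1)
Op 3: place WQ@(3,1)
Op 4: place WN@(1,0)
Op 5: place WQ@(4,0)
Op 6: place WR@(4,2)
Op 7: place WQ@(3,4)
Op 8: place WK@(4,1)
Op 9: place WQ@(2,4)
Per-piece attacks for W:
  WN@(1,0): attacks (2,2) (3,1) (0,2)
  WQ@(2,4): attacks (2,3) (2,2) (2,1) (2,0) (3,4) (1,4) (0,4) (3,3) (4,2) (1,3) (0,2) [ray(1,0) blocked at (3,4); ray(1,-1) blocked at (4,2)]
  WQ@(3,1): attacks (3,2) (3,3) (3,4) (3,0) (4,1) (2,1) (1,1) (0,1) (4,2) (4,0) (2,2) (1,3) (0,4) (2,0) [ray(0,1) blocked at (3,4); ray(1,0) blocked at (4,1); ray(1,1) blocked at (4,2); ray(1,-1) blocked at (4,0)]
  WQ@(3,4): attacks (3,3) (3,2) (3,1) (4,4) (2,4) (4,3) (2,3) (1,2) (0,1) [ray(0,-1) blocked at (3,1); ray(-1,0) blocked at (2,4)]
  WQ@(4,0): attacks (4,1) (3,0) (2,0) (1,0) (3,1) [ray(0,1) blocked at (4,1); ray(-1,0) blocked at (1,0); ray(-1,1) blocked at (3,1)]
  WK@(4,1): attacks (4,2) (4,0) (3,1) (3,2) (3,0)
  WR@(4,2): attacks (4,3) (4,4) (4,1) (3,2) (2,2) (1,2) (0,2) [ray(0,-1) blocked at (4,1)]
W attacks (0,2): yes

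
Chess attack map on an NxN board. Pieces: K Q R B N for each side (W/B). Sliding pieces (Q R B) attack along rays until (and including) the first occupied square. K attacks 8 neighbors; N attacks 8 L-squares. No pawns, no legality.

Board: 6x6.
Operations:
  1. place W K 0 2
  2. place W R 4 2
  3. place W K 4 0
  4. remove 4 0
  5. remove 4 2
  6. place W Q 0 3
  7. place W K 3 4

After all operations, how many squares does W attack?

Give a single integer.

Op 1: place WK@(0,2)
Op 2: place WR@(4,2)
Op 3: place WK@(4,0)
Op 4: remove (4,0)
Op 5: remove (4,2)
Op 6: place WQ@(0,3)
Op 7: place WK@(3,4)
Per-piece attacks for W:
  WK@(0,2): attacks (0,3) (0,1) (1,2) (1,3) (1,1)
  WQ@(0,3): attacks (0,4) (0,5) (0,2) (1,3) (2,3) (3,3) (4,3) (5,3) (1,4) (2,5) (1,2) (2,1) (3,0) [ray(0,-1) blocked at (0,2)]
  WK@(3,4): attacks (3,5) (3,3) (4,4) (2,4) (4,5) (4,3) (2,5) (2,3)
Union (20 distinct): (0,1) (0,2) (0,3) (0,4) (0,5) (1,1) (1,2) (1,3) (1,4) (2,1) (2,3) (2,4) (2,5) (3,0) (3,3) (3,5) (4,3) (4,4) (4,5) (5,3)

Answer: 20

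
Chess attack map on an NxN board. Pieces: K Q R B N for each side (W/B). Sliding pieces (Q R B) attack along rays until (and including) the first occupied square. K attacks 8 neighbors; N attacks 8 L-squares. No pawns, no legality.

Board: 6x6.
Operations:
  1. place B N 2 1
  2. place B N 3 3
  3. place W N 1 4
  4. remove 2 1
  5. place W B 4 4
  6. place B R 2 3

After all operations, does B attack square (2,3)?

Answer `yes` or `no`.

Answer: no

Derivation:
Op 1: place BN@(2,1)
Op 2: place BN@(3,3)
Op 3: place WN@(1,4)
Op 4: remove (2,1)
Op 5: place WB@(4,4)
Op 6: place BR@(2,3)
Per-piece attacks for B:
  BR@(2,3): attacks (2,4) (2,5) (2,2) (2,1) (2,0) (3,3) (1,3) (0,3) [ray(1,0) blocked at (3,3)]
  BN@(3,3): attacks (4,5) (5,4) (2,5) (1,4) (4,1) (5,2) (2,1) (1,2)
B attacks (2,3): no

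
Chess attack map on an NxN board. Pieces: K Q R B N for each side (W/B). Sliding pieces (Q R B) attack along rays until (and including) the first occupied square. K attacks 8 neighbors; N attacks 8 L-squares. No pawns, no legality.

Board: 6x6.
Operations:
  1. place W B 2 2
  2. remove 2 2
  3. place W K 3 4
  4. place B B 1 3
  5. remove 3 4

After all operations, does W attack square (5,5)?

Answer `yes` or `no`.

Answer: no

Derivation:
Op 1: place WB@(2,2)
Op 2: remove (2,2)
Op 3: place WK@(3,4)
Op 4: place BB@(1,3)
Op 5: remove (3,4)
Per-piece attacks for W:
W attacks (5,5): no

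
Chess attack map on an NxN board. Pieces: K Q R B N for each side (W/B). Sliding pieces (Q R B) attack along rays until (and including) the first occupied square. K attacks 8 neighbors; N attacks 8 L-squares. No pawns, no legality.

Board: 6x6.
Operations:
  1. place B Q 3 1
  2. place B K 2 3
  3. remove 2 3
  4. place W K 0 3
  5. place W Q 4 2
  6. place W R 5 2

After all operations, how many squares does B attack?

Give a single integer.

Answer: 16

Derivation:
Op 1: place BQ@(3,1)
Op 2: place BK@(2,3)
Op 3: remove (2,3)
Op 4: place WK@(0,3)
Op 5: place WQ@(4,2)
Op 6: place WR@(5,2)
Per-piece attacks for B:
  BQ@(3,1): attacks (3,2) (3,3) (3,4) (3,5) (3,0) (4,1) (5,1) (2,1) (1,1) (0,1) (4,2) (4,0) (2,2) (1,3) (0,4) (2,0) [ray(1,1) blocked at (4,2)]
Union (16 distinct): (0,1) (0,4) (1,1) (1,3) (2,0) (2,1) (2,2) (3,0) (3,2) (3,3) (3,4) (3,5) (4,0) (4,1) (4,2) (5,1)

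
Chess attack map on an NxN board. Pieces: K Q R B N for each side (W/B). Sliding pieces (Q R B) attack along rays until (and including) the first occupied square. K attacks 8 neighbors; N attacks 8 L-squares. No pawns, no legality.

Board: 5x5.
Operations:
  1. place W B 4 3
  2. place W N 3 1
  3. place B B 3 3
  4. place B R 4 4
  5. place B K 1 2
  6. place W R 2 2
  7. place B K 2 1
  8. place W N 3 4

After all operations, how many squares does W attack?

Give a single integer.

Op 1: place WB@(4,3)
Op 2: place WN@(3,1)
Op 3: place BB@(3,3)
Op 4: place BR@(4,4)
Op 5: place BK@(1,2)
Op 6: place WR@(2,2)
Op 7: place BK@(2,1)
Op 8: place WN@(3,4)
Per-piece attacks for W:
  WR@(2,2): attacks (2,3) (2,4) (2,1) (3,2) (4,2) (1,2) [ray(0,-1) blocked at (2,1); ray(-1,0) blocked at (1,2)]
  WN@(3,1): attacks (4,3) (2,3) (1,2) (1,0)
  WN@(3,4): attacks (4,2) (2,2) (1,3)
  WB@(4,3): attacks (3,4) (3,2) (2,1) [ray(-1,1) blocked at (3,4); ray(-1,-1) blocked at (2,1)]
Union (11 distinct): (1,0) (1,2) (1,3) (2,1) (2,2) (2,3) (2,4) (3,2) (3,4) (4,2) (4,3)

Answer: 11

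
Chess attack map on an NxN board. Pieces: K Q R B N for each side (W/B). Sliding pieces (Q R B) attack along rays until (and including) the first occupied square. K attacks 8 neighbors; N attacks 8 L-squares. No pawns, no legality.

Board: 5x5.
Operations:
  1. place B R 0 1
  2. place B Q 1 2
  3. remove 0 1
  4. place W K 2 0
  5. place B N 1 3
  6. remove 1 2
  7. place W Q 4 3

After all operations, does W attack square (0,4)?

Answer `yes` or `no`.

Op 1: place BR@(0,1)
Op 2: place BQ@(1,2)
Op 3: remove (0,1)
Op 4: place WK@(2,0)
Op 5: place BN@(1,3)
Op 6: remove (1,2)
Op 7: place WQ@(4,3)
Per-piece attacks for W:
  WK@(2,0): attacks (2,1) (3,0) (1,0) (3,1) (1,1)
  WQ@(4,3): attacks (4,4) (4,2) (4,1) (4,0) (3,3) (2,3) (1,3) (3,4) (3,2) (2,1) (1,0) [ray(-1,0) blocked at (1,3)]
W attacks (0,4): no

Answer: no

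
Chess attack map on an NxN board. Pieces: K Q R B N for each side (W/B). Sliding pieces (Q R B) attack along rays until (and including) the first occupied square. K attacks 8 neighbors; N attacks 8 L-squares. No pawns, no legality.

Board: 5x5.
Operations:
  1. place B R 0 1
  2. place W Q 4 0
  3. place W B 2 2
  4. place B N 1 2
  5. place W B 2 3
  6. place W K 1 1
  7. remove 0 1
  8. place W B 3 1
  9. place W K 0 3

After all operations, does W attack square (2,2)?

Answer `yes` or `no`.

Op 1: place BR@(0,1)
Op 2: place WQ@(4,0)
Op 3: place WB@(2,2)
Op 4: place BN@(1,2)
Op 5: place WB@(2,3)
Op 6: place WK@(1,1)
Op 7: remove (0,1)
Op 8: place WB@(3,1)
Op 9: place WK@(0,3)
Per-piece attacks for W:
  WK@(0,3): attacks (0,4) (0,2) (1,3) (1,4) (1,2)
  WK@(1,1): attacks (1,2) (1,0) (2,1) (0,1) (2,2) (2,0) (0,2) (0,0)
  WB@(2,2): attacks (3,3) (4,4) (3,1) (1,3) (0,4) (1,1) [ray(1,-1) blocked at (3,1); ray(-1,-1) blocked at (1,1)]
  WB@(2,3): attacks (3,4) (3,2) (4,1) (1,4) (1,2) [ray(-1,-1) blocked at (1,2)]
  WB@(3,1): attacks (4,2) (4,0) (2,2) (2,0) [ray(1,-1) blocked at (4,0); ray(-1,1) blocked at (2,2)]
  WQ@(4,0): attacks (4,1) (4,2) (4,3) (4,4) (3,0) (2,0) (1,0) (0,0) (3,1) [ray(-1,1) blocked at (3,1)]
W attacks (2,2): yes

Answer: yes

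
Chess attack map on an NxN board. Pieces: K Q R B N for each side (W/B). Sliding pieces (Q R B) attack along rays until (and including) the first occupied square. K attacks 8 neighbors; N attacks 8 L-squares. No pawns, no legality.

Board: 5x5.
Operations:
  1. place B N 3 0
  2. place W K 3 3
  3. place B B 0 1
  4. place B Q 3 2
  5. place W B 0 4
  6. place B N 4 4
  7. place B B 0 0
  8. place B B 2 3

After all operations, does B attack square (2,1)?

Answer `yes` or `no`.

Op 1: place BN@(3,0)
Op 2: place WK@(3,3)
Op 3: place BB@(0,1)
Op 4: place BQ@(3,2)
Op 5: place WB@(0,4)
Op 6: place BN@(4,4)
Op 7: place BB@(0,0)
Op 8: place BB@(2,3)
Per-piece attacks for B:
  BB@(0,0): attacks (1,1) (2,2) (3,3) [ray(1,1) blocked at (3,3)]
  BB@(0,1): attacks (1,2) (2,3) (1,0) [ray(1,1) blocked at (2,3)]
  BB@(2,3): attacks (3,4) (3,2) (1,4) (1,2) (0,1) [ray(1,-1) blocked at (3,2); ray(-1,-1) blocked at (0,1)]
  BN@(3,0): attacks (4,2) (2,2) (1,1)
  BQ@(3,2): attacks (3,3) (3,1) (3,0) (4,2) (2,2) (1,2) (0,2) (4,3) (4,1) (2,3) (2,1) (1,0) [ray(0,1) blocked at (3,3); ray(0,-1) blocked at (3,0); ray(-1,1) blocked at (2,3)]
  BN@(4,4): attacks (3,2) (2,3)
B attacks (2,1): yes

Answer: yes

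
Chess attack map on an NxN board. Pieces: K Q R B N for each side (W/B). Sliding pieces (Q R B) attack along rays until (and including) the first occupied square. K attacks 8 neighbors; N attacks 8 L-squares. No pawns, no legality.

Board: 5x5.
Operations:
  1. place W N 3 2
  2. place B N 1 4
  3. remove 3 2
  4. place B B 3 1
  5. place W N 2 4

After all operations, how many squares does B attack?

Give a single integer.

Op 1: place WN@(3,2)
Op 2: place BN@(1,4)
Op 3: remove (3,2)
Op 4: place BB@(3,1)
Op 5: place WN@(2,4)
Per-piece attacks for B:
  BN@(1,4): attacks (2,2) (3,3) (0,2)
  BB@(3,1): attacks (4,2) (4,0) (2,2) (1,3) (0,4) (2,0)
Union (8 distinct): (0,2) (0,4) (1,3) (2,0) (2,2) (3,3) (4,0) (4,2)

Answer: 8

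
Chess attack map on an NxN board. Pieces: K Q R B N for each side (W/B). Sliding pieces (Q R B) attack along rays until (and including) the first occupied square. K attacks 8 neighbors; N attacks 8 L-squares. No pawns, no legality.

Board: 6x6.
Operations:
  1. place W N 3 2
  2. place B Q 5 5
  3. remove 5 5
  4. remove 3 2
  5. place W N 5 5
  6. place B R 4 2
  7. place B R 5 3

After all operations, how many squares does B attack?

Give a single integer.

Op 1: place WN@(3,2)
Op 2: place BQ@(5,5)
Op 3: remove (5,5)
Op 4: remove (3,2)
Op 5: place WN@(5,5)
Op 6: place BR@(4,2)
Op 7: place BR@(5,3)
Per-piece attacks for B:
  BR@(4,2): attacks (4,3) (4,4) (4,5) (4,1) (4,0) (5,2) (3,2) (2,2) (1,2) (0,2)
  BR@(5,3): attacks (5,4) (5,5) (5,2) (5,1) (5,0) (4,3) (3,3) (2,3) (1,3) (0,3) [ray(0,1) blocked at (5,5)]
Union (18 distinct): (0,2) (0,3) (1,2) (1,3) (2,2) (2,3) (3,2) (3,3) (4,0) (4,1) (4,3) (4,4) (4,5) (5,0) (5,1) (5,2) (5,4) (5,5)

Answer: 18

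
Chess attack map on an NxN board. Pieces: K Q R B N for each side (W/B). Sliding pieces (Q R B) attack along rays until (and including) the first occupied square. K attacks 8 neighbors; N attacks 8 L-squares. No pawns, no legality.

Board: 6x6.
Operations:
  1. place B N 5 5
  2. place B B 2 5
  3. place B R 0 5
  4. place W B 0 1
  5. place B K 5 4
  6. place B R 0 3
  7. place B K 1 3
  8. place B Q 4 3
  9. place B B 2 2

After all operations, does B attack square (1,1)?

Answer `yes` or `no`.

Answer: yes

Derivation:
Op 1: place BN@(5,5)
Op 2: place BB@(2,5)
Op 3: place BR@(0,5)
Op 4: place WB@(0,1)
Op 5: place BK@(5,4)
Op 6: place BR@(0,3)
Op 7: place BK@(1,3)
Op 8: place BQ@(4,3)
Op 9: place BB@(2,2)
Per-piece attacks for B:
  BR@(0,3): attacks (0,4) (0,5) (0,2) (0,1) (1,3) [ray(0,1) blocked at (0,5); ray(0,-1) blocked at (0,1); ray(1,0) blocked at (1,3)]
  BR@(0,5): attacks (0,4) (0,3) (1,5) (2,5) [ray(0,-1) blocked at (0,3); ray(1,0) blocked at (2,5)]
  BK@(1,3): attacks (1,4) (1,2) (2,3) (0,3) (2,4) (2,2) (0,4) (0,2)
  BB@(2,2): attacks (3,3) (4,4) (5,5) (3,1) (4,0) (1,3) (1,1) (0,0) [ray(1,1) blocked at (5,5); ray(-1,1) blocked at (1,3)]
  BB@(2,5): attacks (3,4) (4,3) (1,4) (0,3) [ray(1,-1) blocked at (4,3); ray(-1,-1) blocked at (0,3)]
  BQ@(4,3): attacks (4,4) (4,5) (4,2) (4,1) (4,0) (5,3) (3,3) (2,3) (1,3) (5,4) (5,2) (3,4) (2,5) (3,2) (2,1) (1,0) [ray(-1,0) blocked at (1,3); ray(1,1) blocked at (5,4); ray(-1,1) blocked at (2,5)]
  BK@(5,4): attacks (5,5) (5,3) (4,4) (4,5) (4,3)
  BN@(5,5): attacks (4,3) (3,4)
B attacks (1,1): yes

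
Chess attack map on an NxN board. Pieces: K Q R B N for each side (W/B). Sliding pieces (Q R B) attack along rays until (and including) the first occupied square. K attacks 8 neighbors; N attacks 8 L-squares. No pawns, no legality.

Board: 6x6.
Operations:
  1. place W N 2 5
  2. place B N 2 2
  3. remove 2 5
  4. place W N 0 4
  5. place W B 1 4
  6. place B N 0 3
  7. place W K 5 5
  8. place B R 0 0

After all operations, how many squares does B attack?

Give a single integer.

Answer: 16

Derivation:
Op 1: place WN@(2,5)
Op 2: place BN@(2,2)
Op 3: remove (2,5)
Op 4: place WN@(0,4)
Op 5: place WB@(1,4)
Op 6: place BN@(0,3)
Op 7: place WK@(5,5)
Op 8: place BR@(0,0)
Per-piece attacks for B:
  BR@(0,0): attacks (0,1) (0,2) (0,3) (1,0) (2,0) (3,0) (4,0) (5,0) [ray(0,1) blocked at (0,3)]
  BN@(0,3): attacks (1,5) (2,4) (1,1) (2,2)
  BN@(2,2): attacks (3,4) (4,3) (1,4) (0,3) (3,0) (4,1) (1,0) (0,1)
Union (16 distinct): (0,1) (0,2) (0,3) (1,0) (1,1) (1,4) (1,5) (2,0) (2,2) (2,4) (3,0) (3,4) (4,0) (4,1) (4,3) (5,0)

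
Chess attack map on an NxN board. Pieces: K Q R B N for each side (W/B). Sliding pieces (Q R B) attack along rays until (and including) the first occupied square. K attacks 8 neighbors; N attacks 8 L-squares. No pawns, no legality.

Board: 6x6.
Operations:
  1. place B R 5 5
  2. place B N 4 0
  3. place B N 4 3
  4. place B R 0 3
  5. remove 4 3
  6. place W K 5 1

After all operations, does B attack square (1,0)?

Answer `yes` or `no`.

Answer: no

Derivation:
Op 1: place BR@(5,5)
Op 2: place BN@(4,0)
Op 3: place BN@(4,3)
Op 4: place BR@(0,3)
Op 5: remove (4,3)
Op 6: place WK@(5,1)
Per-piece attacks for B:
  BR@(0,3): attacks (0,4) (0,5) (0,2) (0,1) (0,0) (1,3) (2,3) (3,3) (4,3) (5,3)
  BN@(4,0): attacks (5,2) (3,2) (2,1)
  BR@(5,5): attacks (5,4) (5,3) (5,2) (5,1) (4,5) (3,5) (2,5) (1,5) (0,5) [ray(0,-1) blocked at (5,1)]
B attacks (1,0): no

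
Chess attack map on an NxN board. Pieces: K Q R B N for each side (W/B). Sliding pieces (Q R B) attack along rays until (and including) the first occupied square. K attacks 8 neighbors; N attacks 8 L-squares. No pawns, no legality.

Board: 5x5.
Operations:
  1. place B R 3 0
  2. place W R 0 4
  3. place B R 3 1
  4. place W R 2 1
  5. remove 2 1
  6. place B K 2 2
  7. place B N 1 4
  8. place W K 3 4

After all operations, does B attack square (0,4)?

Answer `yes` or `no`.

Answer: no

Derivation:
Op 1: place BR@(3,0)
Op 2: place WR@(0,4)
Op 3: place BR@(3,1)
Op 4: place WR@(2,1)
Op 5: remove (2,1)
Op 6: place BK@(2,2)
Op 7: place BN@(1,4)
Op 8: place WK@(3,4)
Per-piece attacks for B:
  BN@(1,4): attacks (2,2) (3,3) (0,2)
  BK@(2,2): attacks (2,3) (2,1) (3,2) (1,2) (3,3) (3,1) (1,3) (1,1)
  BR@(3,0): attacks (3,1) (4,0) (2,0) (1,0) (0,0) [ray(0,1) blocked at (3,1)]
  BR@(3,1): attacks (3,2) (3,3) (3,4) (3,0) (4,1) (2,1) (1,1) (0,1) [ray(0,1) blocked at (3,4); ray(0,-1) blocked at (3,0)]
B attacks (0,4): no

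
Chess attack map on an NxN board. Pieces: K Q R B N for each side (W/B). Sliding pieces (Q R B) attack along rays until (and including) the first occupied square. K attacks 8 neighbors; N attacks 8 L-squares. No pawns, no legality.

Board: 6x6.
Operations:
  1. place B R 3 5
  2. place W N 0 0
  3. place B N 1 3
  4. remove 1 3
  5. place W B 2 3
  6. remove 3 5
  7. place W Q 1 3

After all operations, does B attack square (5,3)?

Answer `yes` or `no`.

Op 1: place BR@(3,5)
Op 2: place WN@(0,0)
Op 3: place BN@(1,3)
Op 4: remove (1,3)
Op 5: place WB@(2,3)
Op 6: remove (3,5)
Op 7: place WQ@(1,3)
Per-piece attacks for B:
B attacks (5,3): no

Answer: no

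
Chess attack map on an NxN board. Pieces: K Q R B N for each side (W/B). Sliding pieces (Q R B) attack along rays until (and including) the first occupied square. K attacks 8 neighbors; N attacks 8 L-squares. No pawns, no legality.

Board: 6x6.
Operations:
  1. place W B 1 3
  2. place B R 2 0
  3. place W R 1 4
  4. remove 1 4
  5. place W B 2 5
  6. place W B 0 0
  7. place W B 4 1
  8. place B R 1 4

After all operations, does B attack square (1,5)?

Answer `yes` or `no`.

Op 1: place WB@(1,3)
Op 2: place BR@(2,0)
Op 3: place WR@(1,4)
Op 4: remove (1,4)
Op 5: place WB@(2,5)
Op 6: place WB@(0,0)
Op 7: place WB@(4,1)
Op 8: place BR@(1,4)
Per-piece attacks for B:
  BR@(1,4): attacks (1,5) (1,3) (2,4) (3,4) (4,4) (5,4) (0,4) [ray(0,-1) blocked at (1,3)]
  BR@(2,0): attacks (2,1) (2,2) (2,3) (2,4) (2,5) (3,0) (4,0) (5,0) (1,0) (0,0) [ray(0,1) blocked at (2,5); ray(-1,0) blocked at (0,0)]
B attacks (1,5): yes

Answer: yes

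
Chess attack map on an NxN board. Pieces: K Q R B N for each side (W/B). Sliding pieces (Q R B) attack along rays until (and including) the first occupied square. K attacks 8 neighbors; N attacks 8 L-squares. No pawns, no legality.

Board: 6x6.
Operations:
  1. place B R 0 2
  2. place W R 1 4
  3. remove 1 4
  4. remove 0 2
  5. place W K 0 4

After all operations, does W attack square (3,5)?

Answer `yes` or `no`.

Answer: no

Derivation:
Op 1: place BR@(0,2)
Op 2: place WR@(1,4)
Op 3: remove (1,4)
Op 4: remove (0,2)
Op 5: place WK@(0,4)
Per-piece attacks for W:
  WK@(0,4): attacks (0,5) (0,3) (1,4) (1,5) (1,3)
W attacks (3,5): no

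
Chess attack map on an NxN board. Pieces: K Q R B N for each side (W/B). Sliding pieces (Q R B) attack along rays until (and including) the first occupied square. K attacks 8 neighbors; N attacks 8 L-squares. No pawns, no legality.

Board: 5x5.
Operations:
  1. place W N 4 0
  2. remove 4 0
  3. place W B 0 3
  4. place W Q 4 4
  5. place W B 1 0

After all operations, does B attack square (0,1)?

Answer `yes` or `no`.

Answer: no

Derivation:
Op 1: place WN@(4,0)
Op 2: remove (4,0)
Op 3: place WB@(0,3)
Op 4: place WQ@(4,4)
Op 5: place WB@(1,0)
Per-piece attacks for B:
B attacks (0,1): no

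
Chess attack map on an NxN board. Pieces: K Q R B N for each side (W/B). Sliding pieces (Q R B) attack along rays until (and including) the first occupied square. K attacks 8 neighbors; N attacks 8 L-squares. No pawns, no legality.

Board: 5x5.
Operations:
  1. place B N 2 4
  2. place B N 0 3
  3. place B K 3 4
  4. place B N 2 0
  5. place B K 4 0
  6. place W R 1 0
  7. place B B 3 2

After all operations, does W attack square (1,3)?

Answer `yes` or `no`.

Op 1: place BN@(2,4)
Op 2: place BN@(0,3)
Op 3: place BK@(3,4)
Op 4: place BN@(2,0)
Op 5: place BK@(4,0)
Op 6: place WR@(1,0)
Op 7: place BB@(3,2)
Per-piece attacks for W:
  WR@(1,0): attacks (1,1) (1,2) (1,3) (1,4) (2,0) (0,0) [ray(1,0) blocked at (2,0)]
W attacks (1,3): yes

Answer: yes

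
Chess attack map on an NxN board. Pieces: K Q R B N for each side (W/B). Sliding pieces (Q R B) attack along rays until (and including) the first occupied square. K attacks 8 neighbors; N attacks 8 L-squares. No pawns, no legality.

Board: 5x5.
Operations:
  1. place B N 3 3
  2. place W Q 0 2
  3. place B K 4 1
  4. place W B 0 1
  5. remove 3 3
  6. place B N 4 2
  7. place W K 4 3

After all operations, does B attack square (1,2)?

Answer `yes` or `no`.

Answer: no

Derivation:
Op 1: place BN@(3,3)
Op 2: place WQ@(0,2)
Op 3: place BK@(4,1)
Op 4: place WB@(0,1)
Op 5: remove (3,3)
Op 6: place BN@(4,2)
Op 7: place WK@(4,3)
Per-piece attacks for B:
  BK@(4,1): attacks (4,2) (4,0) (3,1) (3,2) (3,0)
  BN@(4,2): attacks (3,4) (2,3) (3,0) (2,1)
B attacks (1,2): no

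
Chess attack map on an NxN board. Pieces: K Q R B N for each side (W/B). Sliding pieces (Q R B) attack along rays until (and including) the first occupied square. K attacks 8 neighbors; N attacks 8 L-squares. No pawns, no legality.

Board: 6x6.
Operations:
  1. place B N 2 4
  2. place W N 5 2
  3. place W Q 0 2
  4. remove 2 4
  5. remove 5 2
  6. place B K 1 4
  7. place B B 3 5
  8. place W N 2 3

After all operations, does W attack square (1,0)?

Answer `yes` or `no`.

Op 1: place BN@(2,4)
Op 2: place WN@(5,2)
Op 3: place WQ@(0,2)
Op 4: remove (2,4)
Op 5: remove (5,2)
Op 6: place BK@(1,4)
Op 7: place BB@(3,5)
Op 8: place WN@(2,3)
Per-piece attacks for W:
  WQ@(0,2): attacks (0,3) (0,4) (0,5) (0,1) (0,0) (1,2) (2,2) (3,2) (4,2) (5,2) (1,3) (2,4) (3,5) (1,1) (2,0) [ray(1,1) blocked at (3,5)]
  WN@(2,3): attacks (3,5) (4,4) (1,5) (0,4) (3,1) (4,2) (1,1) (0,2)
W attacks (1,0): no

Answer: no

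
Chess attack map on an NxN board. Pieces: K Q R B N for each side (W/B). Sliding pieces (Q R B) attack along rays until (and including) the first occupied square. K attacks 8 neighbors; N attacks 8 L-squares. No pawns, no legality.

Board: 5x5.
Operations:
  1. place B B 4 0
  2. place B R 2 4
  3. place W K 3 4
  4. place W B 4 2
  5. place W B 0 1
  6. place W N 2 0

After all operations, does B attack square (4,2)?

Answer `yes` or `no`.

Answer: no

Derivation:
Op 1: place BB@(4,0)
Op 2: place BR@(2,4)
Op 3: place WK@(3,4)
Op 4: place WB@(4,2)
Op 5: place WB@(0,1)
Op 6: place WN@(2,0)
Per-piece attacks for B:
  BR@(2,4): attacks (2,3) (2,2) (2,1) (2,0) (3,4) (1,4) (0,4) [ray(0,-1) blocked at (2,0); ray(1,0) blocked at (3,4)]
  BB@(4,0): attacks (3,1) (2,2) (1,3) (0,4)
B attacks (4,2): no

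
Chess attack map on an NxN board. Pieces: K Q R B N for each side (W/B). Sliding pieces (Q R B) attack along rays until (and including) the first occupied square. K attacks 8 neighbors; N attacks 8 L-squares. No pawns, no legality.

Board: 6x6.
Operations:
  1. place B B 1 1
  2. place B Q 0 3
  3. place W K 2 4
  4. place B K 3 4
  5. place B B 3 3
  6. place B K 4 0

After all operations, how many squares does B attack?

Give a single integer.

Op 1: place BB@(1,1)
Op 2: place BQ@(0,3)
Op 3: place WK@(2,4)
Op 4: place BK@(3,4)
Op 5: place BB@(3,3)
Op 6: place BK@(4,0)
Per-piece attacks for B:
  BQ@(0,3): attacks (0,4) (0,5) (0,2) (0,1) (0,0) (1,3) (2,3) (3,3) (1,4) (2,5) (1,2) (2,1) (3,0) [ray(1,0) blocked at (3,3)]
  BB@(1,1): attacks (2,2) (3,3) (2,0) (0,2) (0,0) [ray(1,1) blocked at (3,3)]
  BB@(3,3): attacks (4,4) (5,5) (4,2) (5,1) (2,4) (2,2) (1,1) [ray(-1,1) blocked at (2,4); ray(-1,-1) blocked at (1,1)]
  BK@(3,4): attacks (3,5) (3,3) (4,4) (2,4) (4,5) (4,3) (2,5) (2,3)
  BK@(4,0): attacks (4,1) (5,0) (3,0) (5,1) (3,1)
Union (27 distinct): (0,0) (0,1) (0,2) (0,4) (0,5) (1,1) (1,2) (1,3) (1,4) (2,0) (2,1) (2,2) (2,3) (2,4) (2,5) (3,0) (3,1) (3,3) (3,5) (4,1) (4,2) (4,3) (4,4) (4,5) (5,0) (5,1) (5,5)

Answer: 27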